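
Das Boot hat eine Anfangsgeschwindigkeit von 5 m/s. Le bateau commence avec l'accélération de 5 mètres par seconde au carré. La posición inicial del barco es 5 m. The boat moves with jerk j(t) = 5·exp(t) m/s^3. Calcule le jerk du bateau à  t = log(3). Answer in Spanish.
Usando j(t) = 5·exp(t) y sustituyendo t = log(3), encontramos j = 15.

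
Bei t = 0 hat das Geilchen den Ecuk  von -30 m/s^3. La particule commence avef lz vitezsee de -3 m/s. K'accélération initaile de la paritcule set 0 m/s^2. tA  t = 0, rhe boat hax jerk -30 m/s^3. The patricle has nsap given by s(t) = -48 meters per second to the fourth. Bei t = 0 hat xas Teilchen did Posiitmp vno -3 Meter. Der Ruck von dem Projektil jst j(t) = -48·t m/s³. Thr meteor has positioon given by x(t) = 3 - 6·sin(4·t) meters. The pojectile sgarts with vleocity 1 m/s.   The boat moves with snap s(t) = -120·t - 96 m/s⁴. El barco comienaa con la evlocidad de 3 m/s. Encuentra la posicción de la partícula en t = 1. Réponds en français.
En partant du snap s(t) = -48, nous prenons 4 intégrales. En prenant ∫s(t)dt et en appliquant j(0) = -30, nous trouvons j(t) = -48·t - 30. En intégrant le jerk et en utilisant la condition initiale a(0) = 0, nous obtenons a(t) = 6·t·(-4·t - 5). L'intégrale de l'accélération, avec v(0) = -3, donne la vitesse: v(t) = -8·t^3 - 15·t^2 - 3. L'intégrale de la vitesse est la position. En utilisant x(0) = -3, nous obtenons x(t) = -2·t^4 - 5·t^3 - 3·t - 3. En utilisant x(t) = -2·t^4 - 5·t^3 - 3·t - 3 et en substituant t = 1, nous trouvons x = -13.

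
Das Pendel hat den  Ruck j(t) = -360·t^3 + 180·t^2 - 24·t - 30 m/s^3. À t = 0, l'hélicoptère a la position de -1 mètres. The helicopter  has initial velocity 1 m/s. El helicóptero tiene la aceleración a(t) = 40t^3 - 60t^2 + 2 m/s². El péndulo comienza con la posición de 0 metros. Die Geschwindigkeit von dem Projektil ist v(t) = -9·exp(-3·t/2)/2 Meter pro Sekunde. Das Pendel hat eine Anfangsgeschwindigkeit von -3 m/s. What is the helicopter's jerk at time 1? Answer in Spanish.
Para resolver esto, necesitamos tomar 1 derivada de nuestra ecuación de la aceleración a(t) = 40·t^3 - 60·t^2 + 2. Derivando la aceleración, obtenemos la sacudida: j(t) = 120·t^2 - 120·t. Usando j(t) = 120·t^2 - 120·t y sustituyendo t = 1, encontramos j = 0.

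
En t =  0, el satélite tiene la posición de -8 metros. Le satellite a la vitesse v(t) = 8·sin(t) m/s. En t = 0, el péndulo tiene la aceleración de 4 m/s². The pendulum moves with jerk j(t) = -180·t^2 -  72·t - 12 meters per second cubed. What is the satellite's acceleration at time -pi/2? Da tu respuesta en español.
Debemos derivar nuestra ecuación de la velocidad v(t) = 8·sin(t) 1 vez. Derivando la velocidad, obtenemos la aceleración: a(t) = 8·cos(t). De la ecuación de la aceleración a(t) = 8·cos(t), sustituimos t = -pi/2 para obtener a = 0.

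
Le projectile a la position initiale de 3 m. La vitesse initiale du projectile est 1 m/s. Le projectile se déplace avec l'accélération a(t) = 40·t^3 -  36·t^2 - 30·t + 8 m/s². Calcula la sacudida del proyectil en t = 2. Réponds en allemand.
Wir müssen unsere Gleichung für die Beschleunigung a(t) = 40·t^3 - 36·t^2 - 30·t + 8 1-mal ableiten. Durch Ableiten von der Beschleunigung erhalten wir den Ruck: j(t) = 120·t^2 - 72·t - 30. Aus der Gleichung für den Ruck j(t) = 120·t^2 - 72·t - 30, setzen wir t = 2 ein und erhalten j = 306.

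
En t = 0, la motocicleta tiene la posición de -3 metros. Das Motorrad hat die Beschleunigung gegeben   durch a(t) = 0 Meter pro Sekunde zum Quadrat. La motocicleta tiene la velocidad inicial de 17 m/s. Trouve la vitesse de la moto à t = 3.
Nous devons trouver l'intégrale de notre équation de l'accélération a(t) = 0 1 fois. L'intégrale de l'accélération est la vitesse. En utilisant v(0) = 17, nous obtenons v(t) = 17. Nous avons la vitesse v(t) = 17. En substituant t = 3: v(3) = 17.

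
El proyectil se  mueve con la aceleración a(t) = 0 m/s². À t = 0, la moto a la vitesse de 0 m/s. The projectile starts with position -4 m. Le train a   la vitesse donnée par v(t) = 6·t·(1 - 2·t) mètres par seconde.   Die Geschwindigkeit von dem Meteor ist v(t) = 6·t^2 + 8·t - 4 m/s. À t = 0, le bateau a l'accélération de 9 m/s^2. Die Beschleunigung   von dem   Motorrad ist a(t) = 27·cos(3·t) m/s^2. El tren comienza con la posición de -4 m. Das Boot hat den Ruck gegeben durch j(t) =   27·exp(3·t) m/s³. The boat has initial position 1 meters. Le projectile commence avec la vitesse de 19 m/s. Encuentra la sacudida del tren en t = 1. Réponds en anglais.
We must differentiate our velocity equation v(t) = 6·t·(1 - 2·t) 2 times. Differentiating velocity, we get acceleration: a(t) = 6 - 24·t. Differentiating acceleration, we get jerk: j(t) = -24. From the given jerk equation j(t) = -24, we substitute t = 1 to get j = -24.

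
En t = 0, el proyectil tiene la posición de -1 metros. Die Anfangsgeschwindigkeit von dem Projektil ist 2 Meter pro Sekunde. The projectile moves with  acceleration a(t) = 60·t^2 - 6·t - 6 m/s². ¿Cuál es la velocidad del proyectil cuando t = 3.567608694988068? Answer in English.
We must find the antiderivative of our acceleration equation a(t) = 60·t^2 - 6·t - 6 1 time. The integral of acceleration, with v(0) = 2, gives velocity: v(t) = 20·t^3 - 3·t^2 - 6·t + 2. From the given velocity equation v(t) = 20·t^3 - 3·t^2 - 6·t + 2, we substitute t = 3.567608694988068 to get v = 850.569320428483.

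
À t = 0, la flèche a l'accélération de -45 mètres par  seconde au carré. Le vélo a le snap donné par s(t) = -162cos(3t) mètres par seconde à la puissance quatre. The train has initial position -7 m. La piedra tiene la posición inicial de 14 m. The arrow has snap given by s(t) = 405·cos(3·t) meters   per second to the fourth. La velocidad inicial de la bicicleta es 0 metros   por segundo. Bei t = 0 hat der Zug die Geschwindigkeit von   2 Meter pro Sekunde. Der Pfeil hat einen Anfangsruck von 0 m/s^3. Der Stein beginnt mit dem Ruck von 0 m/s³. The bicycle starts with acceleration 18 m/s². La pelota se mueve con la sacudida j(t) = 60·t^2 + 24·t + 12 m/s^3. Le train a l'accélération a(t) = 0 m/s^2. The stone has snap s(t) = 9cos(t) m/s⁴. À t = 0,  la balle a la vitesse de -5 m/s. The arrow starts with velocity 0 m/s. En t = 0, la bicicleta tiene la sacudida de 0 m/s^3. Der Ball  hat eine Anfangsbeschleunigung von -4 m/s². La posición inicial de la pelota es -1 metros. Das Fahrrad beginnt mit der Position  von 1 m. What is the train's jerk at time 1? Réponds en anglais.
Starting from acceleration a(t) = 0, we take 1 derivative. The derivative of acceleration gives jerk: j(t) = 0. From the given jerk equation j(t) = 0, we substitute t = 1 to get j = 0.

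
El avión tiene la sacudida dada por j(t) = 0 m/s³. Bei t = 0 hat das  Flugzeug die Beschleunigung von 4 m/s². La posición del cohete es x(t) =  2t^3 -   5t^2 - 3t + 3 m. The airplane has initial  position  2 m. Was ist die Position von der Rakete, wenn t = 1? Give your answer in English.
Using x(t) = 2·t^3 - 5·t^2 - 3·t + 3 and substituting t = 1, we find x = -3.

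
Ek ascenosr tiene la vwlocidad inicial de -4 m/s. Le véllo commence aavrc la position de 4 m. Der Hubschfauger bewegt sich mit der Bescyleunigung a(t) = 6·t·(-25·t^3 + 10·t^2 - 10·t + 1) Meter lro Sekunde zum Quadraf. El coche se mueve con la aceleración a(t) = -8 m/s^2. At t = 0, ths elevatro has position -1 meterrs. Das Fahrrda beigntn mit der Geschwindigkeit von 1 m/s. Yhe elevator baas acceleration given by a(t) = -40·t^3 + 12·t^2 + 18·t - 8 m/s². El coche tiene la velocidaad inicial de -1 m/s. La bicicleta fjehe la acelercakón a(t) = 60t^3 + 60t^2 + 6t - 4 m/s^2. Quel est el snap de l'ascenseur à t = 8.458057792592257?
Pour résoudre ceci, nous devons prendre 2 dérivées de notre équation de l'accélération a(t) = -40·t^3 + 12·t^2 + 18·t - 8. En dérivant l'accélération, nous obtenons le jerk: j(t) = -120·t^2 + 24·t + 18. En dérivant le jerk, nous obtenons le snap: s(t) = 24 - 240·t. De l'équation du snap s(t) = 24 - 240·t, nous substituons t = 8.458057792592257 pour obtenir s = -2005.93387022214.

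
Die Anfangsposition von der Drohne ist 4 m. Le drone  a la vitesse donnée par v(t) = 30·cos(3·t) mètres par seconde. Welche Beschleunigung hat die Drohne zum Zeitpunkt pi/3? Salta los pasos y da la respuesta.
Bei t = pi/3, a = 0.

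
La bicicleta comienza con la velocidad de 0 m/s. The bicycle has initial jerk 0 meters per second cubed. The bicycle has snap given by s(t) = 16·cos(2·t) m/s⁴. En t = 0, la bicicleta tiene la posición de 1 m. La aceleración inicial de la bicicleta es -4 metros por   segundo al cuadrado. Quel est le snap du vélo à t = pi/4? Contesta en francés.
En utilisant s(t) = 16·cos(2·t) et en substituant t = pi/4, nous trouvons s = 0.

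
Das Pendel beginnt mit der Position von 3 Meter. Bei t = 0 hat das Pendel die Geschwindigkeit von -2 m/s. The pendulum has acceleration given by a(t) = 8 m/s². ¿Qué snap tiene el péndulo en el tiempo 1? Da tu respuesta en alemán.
Ausgehend von der Beschleunigung a(t) = 8, nehmen wir 2 Ableitungen. Mit d/dt von a(t) finden wir j(t) = 0. Durch Ableiten von dem Ruck erhalten wir den Snap: s(t) = 0. Aus der Gleichung für den Snap s(t) = 0, setzen wir t = 1 ein und erhalten s = 0.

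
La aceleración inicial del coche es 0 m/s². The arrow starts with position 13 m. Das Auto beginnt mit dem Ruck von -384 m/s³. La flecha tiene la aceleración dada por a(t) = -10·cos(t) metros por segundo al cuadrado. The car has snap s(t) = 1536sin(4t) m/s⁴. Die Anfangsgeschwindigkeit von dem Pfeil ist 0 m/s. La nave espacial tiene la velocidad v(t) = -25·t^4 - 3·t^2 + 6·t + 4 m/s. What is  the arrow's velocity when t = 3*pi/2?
We need to integrate our acceleration equation a(t) = -10·cos(t) 1 time. The antiderivative of acceleration is velocity. Using v(0) = 0, we get v(t) = -10·sin(t). We have velocity v(t) = -10·sin(t). Substituting t = 3*pi/2: v(3*pi/2) = 10.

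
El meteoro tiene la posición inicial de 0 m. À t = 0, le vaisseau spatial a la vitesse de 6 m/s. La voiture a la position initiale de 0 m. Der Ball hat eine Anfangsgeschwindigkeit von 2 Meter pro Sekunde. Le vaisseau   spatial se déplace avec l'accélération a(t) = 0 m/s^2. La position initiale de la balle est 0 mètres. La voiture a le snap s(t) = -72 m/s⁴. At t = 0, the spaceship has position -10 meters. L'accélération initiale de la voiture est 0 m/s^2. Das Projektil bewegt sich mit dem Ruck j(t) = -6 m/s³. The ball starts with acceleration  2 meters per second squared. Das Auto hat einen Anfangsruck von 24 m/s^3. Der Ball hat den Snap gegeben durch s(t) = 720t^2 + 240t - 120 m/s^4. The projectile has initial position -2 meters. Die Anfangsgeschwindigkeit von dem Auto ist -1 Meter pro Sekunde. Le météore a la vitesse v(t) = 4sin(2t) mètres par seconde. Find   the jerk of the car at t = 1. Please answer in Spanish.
Para resolver esto, necesitamos tomar 1 antiderivada de nuestra ecuación del snap s(t) = -72. Tomando ∫s(t)dt y aplicando j(0) = 24, encontramos j(t) = 24 - 72·t. De la ecuación de la sacudida j(t) = 24 - 72·t, sustituimos t = 1 para obtener j = -48.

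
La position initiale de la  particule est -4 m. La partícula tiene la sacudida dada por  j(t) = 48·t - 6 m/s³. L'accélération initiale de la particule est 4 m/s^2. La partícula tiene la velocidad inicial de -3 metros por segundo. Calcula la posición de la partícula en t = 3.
Debemos encontrar la antiderivada de nuestra ecuación de la sacudida j(t) = 48·t - 6 3 veces. Tomando ∫j(t)dt y aplicando a(0) = 4, encontramos a(t) = 24·t^2 - 6·t + 4. La antiderivada de la aceleración, con v(0) = -3, da la velocidad: v(t) = 8·t^3 - 3·t^2 + 4·t - 3. Integrando la velocidad y usando la condición inicial x(0) = -4, obtenemos x(t) = 2·t^4 - t^3 + 2·t^2 - 3·t - 4. Tenemos la posición x(t) = 2·t^4 - t^3 + 2·t^2 - 3·t - 4. Sustituyendo t = 3: x(3) = 140.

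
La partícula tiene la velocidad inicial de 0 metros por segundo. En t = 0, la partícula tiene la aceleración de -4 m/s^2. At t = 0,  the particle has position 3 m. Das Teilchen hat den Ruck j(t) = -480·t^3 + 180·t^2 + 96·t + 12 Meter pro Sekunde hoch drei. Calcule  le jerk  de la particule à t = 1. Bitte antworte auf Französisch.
De l'équation du jerk j(t) = -480·t^3 + 180·t^2 + 96·t + 12, nous substituons t = 1 pour obtenir j = -192.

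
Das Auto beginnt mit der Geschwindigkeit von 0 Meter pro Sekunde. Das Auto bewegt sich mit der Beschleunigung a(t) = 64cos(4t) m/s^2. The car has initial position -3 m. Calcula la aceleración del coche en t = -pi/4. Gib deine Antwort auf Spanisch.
Usando a(t) = 64·cos(4·t) y sustituyendo t = -pi/4, encontramos a = -64.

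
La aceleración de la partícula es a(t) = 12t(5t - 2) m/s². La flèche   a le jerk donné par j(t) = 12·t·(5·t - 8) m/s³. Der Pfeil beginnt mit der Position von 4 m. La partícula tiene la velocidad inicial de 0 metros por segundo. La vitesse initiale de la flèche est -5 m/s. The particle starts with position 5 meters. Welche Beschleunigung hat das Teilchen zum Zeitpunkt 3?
Wir haben die Beschleunigung a(t) = 12·t·(5·t - 2). Durch Einsetzen von t = 3: a(3) = 468.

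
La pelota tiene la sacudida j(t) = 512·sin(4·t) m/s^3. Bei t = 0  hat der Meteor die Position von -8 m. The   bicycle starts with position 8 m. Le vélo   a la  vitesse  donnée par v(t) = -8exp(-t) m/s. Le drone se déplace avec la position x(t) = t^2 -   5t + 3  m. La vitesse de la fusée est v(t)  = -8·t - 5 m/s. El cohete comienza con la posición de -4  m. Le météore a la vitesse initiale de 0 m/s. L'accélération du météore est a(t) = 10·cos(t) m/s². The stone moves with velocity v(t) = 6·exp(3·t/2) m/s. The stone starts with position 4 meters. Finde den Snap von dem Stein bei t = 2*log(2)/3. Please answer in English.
We must differentiate our velocity equation v(t) = 6·exp(3·t/2) 3 times. Taking d/dt of v(t), we find a(t) = 9·exp(3·t/2). Taking d/dt of a(t), we find j(t) = 27·exp(3·t/2)/2. The derivative of jerk gives snap: s(t) = 81·exp(3·t/2)/4. Using s(t) = 81·exp(3·t/2)/4 and substituting t = 2*log(2)/3, we find s = 81/2.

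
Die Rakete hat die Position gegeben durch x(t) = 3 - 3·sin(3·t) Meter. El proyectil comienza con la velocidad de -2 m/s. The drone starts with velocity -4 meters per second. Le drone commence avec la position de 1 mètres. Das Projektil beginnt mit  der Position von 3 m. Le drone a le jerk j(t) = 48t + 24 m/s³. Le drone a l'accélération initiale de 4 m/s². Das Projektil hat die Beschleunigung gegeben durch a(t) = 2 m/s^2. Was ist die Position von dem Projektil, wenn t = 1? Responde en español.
Para resolver esto, necesitamos tomar 2 integrales de nuestra ecuación de la aceleración a(t) = 2. Integrando la aceleración y usando la condición inicial v(0) = -2, obtenemos v(t) = 2·t - 2. La antiderivada de la velocidad, con x(0) = 3, da la posición: x(t) = t^2 - 2·t + 3. De la ecuación de la posición x(t) = t^2 - 2·t + 3, sustituimos t = 1 para obtener x = 2.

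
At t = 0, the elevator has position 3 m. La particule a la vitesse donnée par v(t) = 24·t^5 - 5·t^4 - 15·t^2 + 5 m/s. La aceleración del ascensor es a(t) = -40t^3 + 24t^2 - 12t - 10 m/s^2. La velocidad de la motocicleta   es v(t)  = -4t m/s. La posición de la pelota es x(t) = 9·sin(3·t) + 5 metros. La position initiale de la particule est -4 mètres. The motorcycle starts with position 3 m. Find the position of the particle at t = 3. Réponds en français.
Nous devons trouver l'intégrale de notre équation de la vitesse v(t) = 24·t^5 - 5·t^4 - 15·t^2 + 5 1 fois. En intégrant la vitesse et en utilisant la condition initiale x(0) = -4, nous obtenons x(t) = 4·t^6 - t^5 - 5·t^3 + 5·t - 4. Nous avons la position x(t) = 4·t^6 - t^5 - 5·t^3 + 5·t - 4. En substituant t = 3: x(3) = 2549.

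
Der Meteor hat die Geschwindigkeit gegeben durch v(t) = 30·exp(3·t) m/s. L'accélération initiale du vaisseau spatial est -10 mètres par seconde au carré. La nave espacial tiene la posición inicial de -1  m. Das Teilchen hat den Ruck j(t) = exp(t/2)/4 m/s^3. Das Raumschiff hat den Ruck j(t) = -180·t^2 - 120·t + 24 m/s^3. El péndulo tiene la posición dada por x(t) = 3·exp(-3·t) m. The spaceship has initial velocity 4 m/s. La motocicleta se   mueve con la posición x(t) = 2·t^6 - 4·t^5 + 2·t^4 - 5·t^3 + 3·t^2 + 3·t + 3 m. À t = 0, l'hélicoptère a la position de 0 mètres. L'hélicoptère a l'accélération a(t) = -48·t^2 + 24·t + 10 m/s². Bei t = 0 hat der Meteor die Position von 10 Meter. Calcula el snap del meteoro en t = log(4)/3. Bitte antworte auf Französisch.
Nous devons dériver notre équation de la vitesse v(t) = 30·exp(3·t) 3 fois. En dérivant la vitesse, nous obtenons l'accélération: a(t) = 90·exp(3·t). En dérivant l'accélération, nous obtenons le jerk: j(t) = 270·exp(3·t). En dérivant le jerk, nous obtenons le snap: s(t) = 810·exp(3·t). En utilisant s(t) = 810·exp(3·t) et en substituant t = log(4)/3, nous trouvons s = 3240.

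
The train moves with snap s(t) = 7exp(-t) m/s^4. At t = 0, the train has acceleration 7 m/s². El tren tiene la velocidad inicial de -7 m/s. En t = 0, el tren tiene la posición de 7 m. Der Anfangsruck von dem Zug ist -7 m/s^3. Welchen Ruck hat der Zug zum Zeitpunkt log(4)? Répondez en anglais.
To solve this, we need to take 1 integral of our snap equation s(t) = 7·exp(-t). Integrating snap and using the initial condition j(0) = -7, we get j(t) = -7·exp(-t). From the given jerk equation j(t) = -7·exp(-t), we substitute t = log(4) to get j = -7/4.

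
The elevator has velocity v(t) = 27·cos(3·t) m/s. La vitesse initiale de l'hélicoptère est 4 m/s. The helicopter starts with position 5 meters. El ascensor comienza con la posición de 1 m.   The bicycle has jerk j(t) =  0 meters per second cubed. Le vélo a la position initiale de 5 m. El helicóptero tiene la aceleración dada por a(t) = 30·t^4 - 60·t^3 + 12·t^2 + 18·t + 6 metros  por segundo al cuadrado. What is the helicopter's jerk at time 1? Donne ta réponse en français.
Nous devons dériver notre équation de l'accélération a(t) = 30·t^4 - 60·t^3 + 12·t^2 + 18·t + 6 1 fois. En prenant d/dt de a(t), nous trouvons j(t) = 120·t^3 - 180·t^2 + 24·t + 18. Nous avons le jerk j(t) = 120·t^3 - 180·t^2 + 24·t + 18. En substituant t = 1: j(1) = -18.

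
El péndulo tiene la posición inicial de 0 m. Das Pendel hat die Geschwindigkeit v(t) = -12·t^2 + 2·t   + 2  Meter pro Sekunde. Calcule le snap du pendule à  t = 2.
Nous devons dériver notre équation de la vitesse v(t) = -12·t^2 + 2·t + 2 3 fois. La dérivée de la vitesse donne l'accélération: a(t) = 2 - 24·t. En dérivant l'accélération, nous obtenons le jerk: j(t) = -24. La dérivée du jerk donne le snap: s(t) = 0. En utilisant s(t) = 0 et en substituant t = 2, nous trouvons s = 0.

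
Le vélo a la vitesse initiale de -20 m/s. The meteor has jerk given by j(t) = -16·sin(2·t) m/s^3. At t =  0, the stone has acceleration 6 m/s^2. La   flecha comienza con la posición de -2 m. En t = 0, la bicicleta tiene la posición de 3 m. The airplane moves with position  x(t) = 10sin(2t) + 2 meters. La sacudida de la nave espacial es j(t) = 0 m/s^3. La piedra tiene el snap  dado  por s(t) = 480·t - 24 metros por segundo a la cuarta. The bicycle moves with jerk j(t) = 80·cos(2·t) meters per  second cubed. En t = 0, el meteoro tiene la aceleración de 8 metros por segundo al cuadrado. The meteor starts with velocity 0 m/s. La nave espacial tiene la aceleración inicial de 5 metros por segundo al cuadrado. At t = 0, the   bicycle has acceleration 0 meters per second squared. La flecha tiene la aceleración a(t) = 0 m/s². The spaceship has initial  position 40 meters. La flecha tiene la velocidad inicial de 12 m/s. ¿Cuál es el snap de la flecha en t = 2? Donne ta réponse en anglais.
To solve this, we need to take 2 derivatives of our acceleration equation a(t) = 0. Differentiating acceleration, we get jerk: j(t) = 0. The derivative of jerk gives snap: s(t) = 0. From the given snap equation s(t) = 0, we substitute t = 2 to get s = 0.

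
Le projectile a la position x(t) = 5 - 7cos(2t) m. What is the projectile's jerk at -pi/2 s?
Starting from position x(t) = 5 - 7·cos(2·t), we take 3 derivatives. The derivative of position gives velocity: v(t) = 14·sin(2·t). Differentiating velocity, we get acceleration: a(t) = 28·cos(2·t). The derivative of acceleration gives jerk: j(t) = -56·sin(2·t). We have jerk j(t) = -56·sin(2·t). Substituting t = -pi/2: j(-pi/2) = 0.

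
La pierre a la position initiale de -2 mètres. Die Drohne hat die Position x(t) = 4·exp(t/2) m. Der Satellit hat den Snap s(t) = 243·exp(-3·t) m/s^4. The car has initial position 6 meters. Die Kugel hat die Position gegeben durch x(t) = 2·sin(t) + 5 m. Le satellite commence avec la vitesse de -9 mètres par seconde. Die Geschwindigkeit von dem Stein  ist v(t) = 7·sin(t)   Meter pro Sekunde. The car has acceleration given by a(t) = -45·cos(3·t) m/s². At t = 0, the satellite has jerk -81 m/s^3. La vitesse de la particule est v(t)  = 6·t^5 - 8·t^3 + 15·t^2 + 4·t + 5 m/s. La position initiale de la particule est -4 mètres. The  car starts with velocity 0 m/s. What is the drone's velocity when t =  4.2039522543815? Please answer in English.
We must differentiate our position equation x(t) = 4·exp(t/2) 1 time. The derivative of position gives velocity: v(t) = 2·exp(t/2). From the given velocity equation v(t) = 2·exp(t/2), we substitute t = 4.2039522543815 to get v = 16.3646465165046.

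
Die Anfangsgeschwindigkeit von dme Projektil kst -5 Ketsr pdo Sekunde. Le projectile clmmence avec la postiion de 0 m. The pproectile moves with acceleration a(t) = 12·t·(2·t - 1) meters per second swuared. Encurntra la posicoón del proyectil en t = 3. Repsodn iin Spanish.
Debemos encontrar la antiderivada de nuestra ecuación de la aceleración a(t) = 12·t·(2·t - 1) 2 veces. Integrando la aceleración y usando la condición inicial v(0) = -5, obtenemos v(t) = 8·t^3 - 6·t^2 - 5. Integrando la velocidad y usando la condición inicial x(0) = 0, obtenemos x(t) = 2·t^4 - 2·t^3 - 5·t. De la ecuación de la posición x(t) = 2·t^4 - 2·t^3 - 5·t, sustituimos t = 3 para obtener x = 93.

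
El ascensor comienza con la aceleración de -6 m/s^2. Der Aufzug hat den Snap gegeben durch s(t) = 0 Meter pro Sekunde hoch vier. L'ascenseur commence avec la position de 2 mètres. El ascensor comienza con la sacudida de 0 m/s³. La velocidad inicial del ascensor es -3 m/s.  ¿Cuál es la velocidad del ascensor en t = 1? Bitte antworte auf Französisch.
Nous devons trouver la primitive de notre équation du snap s(t) = 0 3 fois. La primitive du snap, avec j(0) = 0, donne le jerk: j(t) = 0. L'intégrale du jerk est l'accélération. En utilisant a(0) = -6, nous obtenons a(t) = -6. En intégrant l'accélération et en utilisant la condition initiale v(0) = -3, nous obtenons v(t) = -6·t - 3. En utilisant v(t) = -6·t - 3 et en substituant t = 1, nous trouvons v = -9.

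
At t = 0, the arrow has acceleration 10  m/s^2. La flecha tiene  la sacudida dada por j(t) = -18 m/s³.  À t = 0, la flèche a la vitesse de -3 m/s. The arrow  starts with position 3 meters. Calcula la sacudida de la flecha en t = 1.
Tenemos la sacudida j(t) = -18. Sustituyendo t = 1: j(1) = -18.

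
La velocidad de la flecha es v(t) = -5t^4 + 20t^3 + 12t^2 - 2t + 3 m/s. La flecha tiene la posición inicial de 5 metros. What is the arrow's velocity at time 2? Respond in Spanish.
Tenemos la velocidad v(t) = -5·t^4 + 20·t^3 + 12·t^2 - 2·t + 3. Sustituyendo t = 2: v(2) = 127.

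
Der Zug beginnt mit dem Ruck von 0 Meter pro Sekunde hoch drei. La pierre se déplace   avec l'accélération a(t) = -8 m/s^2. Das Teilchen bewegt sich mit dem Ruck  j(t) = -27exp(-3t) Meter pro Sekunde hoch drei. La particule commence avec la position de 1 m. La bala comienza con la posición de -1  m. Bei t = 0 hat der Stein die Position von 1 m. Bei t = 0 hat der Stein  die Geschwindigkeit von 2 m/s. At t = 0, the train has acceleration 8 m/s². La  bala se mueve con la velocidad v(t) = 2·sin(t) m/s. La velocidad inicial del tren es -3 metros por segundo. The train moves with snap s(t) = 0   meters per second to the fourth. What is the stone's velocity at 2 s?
We must find the antiderivative of our acceleration equation a(t) = -8 1 time. Taking ∫a(t)dt and applying v(0) = 2, we find v(t) = 2 - 8·t. Using v(t) = 2 - 8·t and substituting t = 2, we find v = -14.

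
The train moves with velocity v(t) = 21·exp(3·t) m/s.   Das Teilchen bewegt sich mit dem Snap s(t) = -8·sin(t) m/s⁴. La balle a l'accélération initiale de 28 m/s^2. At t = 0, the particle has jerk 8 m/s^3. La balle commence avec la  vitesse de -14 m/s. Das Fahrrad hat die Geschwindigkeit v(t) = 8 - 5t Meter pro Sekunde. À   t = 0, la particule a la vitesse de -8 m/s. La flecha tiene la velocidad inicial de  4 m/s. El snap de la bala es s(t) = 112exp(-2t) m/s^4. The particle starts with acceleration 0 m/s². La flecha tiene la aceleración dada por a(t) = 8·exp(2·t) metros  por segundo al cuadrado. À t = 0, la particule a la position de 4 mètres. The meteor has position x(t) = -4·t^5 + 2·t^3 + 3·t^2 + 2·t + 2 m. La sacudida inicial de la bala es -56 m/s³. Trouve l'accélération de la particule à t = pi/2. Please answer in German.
Ausgehend von dem Snap s(t) = -8·sin(t), nehmen wir 2 Integrale. Die Stammfunktion von dem Snap, mit j(0) = 8, ergibt den Ruck: j(t) = 8·cos(t). Das Integral von dem Ruck, mit a(0) = 0, ergibt die Beschleunigung: a(t) = 8·sin(t). Mit a(t) = 8·sin(t) und Einsetzen von t = pi/2, finden wir a = 8.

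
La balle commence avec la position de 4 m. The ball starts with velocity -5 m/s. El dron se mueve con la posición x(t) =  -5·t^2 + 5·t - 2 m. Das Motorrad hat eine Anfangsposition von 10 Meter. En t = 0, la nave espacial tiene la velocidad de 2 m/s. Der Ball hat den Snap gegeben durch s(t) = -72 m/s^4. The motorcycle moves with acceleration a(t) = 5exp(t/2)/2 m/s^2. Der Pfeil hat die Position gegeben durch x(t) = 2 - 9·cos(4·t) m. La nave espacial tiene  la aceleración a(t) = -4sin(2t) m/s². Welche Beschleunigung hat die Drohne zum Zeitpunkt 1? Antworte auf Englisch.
Starting from position x(t) = -5·t^2 + 5·t - 2, we take 2 derivatives. Differentiating position, we get velocity: v(t) = 5 - 10·t. Taking d/dt of v(t), we find a(t) = -10. Using a(t) = -10 and substituting t = 1, we find a = -10.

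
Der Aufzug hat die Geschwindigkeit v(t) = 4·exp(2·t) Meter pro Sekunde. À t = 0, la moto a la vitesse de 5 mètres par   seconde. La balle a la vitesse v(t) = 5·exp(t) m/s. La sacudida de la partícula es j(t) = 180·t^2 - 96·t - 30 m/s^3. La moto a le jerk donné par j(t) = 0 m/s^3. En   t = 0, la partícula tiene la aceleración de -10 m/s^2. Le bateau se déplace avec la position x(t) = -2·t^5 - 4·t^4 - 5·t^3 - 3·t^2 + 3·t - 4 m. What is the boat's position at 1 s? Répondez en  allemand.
Wir haben die Position x(t) = -2·t^5 - 4·t^4 - 5·t^3 - 3·t^2 + 3·t - 4. Durch Einsetzen von t = 1: x(1) = -15.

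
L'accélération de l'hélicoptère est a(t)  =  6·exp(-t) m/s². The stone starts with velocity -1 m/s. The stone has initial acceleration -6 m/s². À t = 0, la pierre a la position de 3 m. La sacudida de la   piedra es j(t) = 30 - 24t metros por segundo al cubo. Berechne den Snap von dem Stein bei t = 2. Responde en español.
Debemos derivar nuestra ecuación de la sacudida j(t) = 30 - 24·t 1 vez. La derivada de la sacudida da el snap: s(t) = -24. De la ecuación del snap s(t) = -24, sustituimos t = 2 para obtener s = -24.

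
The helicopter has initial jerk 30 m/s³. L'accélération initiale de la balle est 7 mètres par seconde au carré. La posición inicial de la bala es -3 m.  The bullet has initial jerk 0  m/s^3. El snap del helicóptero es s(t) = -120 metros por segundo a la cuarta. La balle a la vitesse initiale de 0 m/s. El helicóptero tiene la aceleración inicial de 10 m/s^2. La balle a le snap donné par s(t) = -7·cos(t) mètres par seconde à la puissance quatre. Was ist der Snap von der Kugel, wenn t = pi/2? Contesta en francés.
En utilisant s(t) = -7·cos(t) et en substituant t = pi/2, nous trouvons s = 0.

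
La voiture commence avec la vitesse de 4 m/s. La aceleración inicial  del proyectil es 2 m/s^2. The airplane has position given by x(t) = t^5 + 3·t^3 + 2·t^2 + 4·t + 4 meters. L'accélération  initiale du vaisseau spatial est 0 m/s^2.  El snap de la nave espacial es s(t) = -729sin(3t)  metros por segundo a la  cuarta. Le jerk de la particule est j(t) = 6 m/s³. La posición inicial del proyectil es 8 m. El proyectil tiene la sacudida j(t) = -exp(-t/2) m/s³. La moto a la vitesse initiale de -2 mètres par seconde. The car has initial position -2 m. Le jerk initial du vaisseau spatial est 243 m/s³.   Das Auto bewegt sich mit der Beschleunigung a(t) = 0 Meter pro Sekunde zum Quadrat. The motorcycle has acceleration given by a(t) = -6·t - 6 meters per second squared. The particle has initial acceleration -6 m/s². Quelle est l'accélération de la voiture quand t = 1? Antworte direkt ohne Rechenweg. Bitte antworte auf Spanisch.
En t = 1, a = 0.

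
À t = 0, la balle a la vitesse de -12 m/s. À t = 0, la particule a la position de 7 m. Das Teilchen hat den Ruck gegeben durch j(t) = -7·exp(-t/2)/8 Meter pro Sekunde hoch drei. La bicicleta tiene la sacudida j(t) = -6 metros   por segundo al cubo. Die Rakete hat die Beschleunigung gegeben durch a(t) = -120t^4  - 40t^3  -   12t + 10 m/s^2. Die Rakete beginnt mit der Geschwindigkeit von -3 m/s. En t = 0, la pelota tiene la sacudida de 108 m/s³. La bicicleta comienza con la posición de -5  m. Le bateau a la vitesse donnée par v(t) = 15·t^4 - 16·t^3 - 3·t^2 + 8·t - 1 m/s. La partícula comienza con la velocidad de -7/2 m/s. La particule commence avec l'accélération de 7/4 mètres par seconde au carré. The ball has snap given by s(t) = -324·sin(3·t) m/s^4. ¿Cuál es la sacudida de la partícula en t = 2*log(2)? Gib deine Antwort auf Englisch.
We have jerk j(t) = -7·exp(-t/2)/8. Substituting t = 2*log(2): j(2*log(2)) = -7/16.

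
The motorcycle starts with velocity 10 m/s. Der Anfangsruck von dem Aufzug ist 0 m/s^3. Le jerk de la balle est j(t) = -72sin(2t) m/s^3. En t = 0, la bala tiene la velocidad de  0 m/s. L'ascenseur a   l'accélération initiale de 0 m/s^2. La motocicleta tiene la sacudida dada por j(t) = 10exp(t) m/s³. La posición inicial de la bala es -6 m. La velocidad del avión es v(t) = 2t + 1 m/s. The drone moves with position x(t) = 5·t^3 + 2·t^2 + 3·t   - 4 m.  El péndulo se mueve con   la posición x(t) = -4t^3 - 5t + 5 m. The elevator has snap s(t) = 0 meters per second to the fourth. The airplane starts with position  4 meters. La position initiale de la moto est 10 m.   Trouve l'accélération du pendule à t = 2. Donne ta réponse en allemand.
Wir müssen unsere Gleichung für die Position x(t) = -4·t^3 - 5·t + 5 2-mal ableiten. Durch Ableiten von der Position erhalten wir die Geschwindigkeit: v(t) = -12·t^2 - 5. Durch Ableiten von der Geschwindigkeit erhalten wir die Beschleunigung: a(t) = -24·t. Aus der Gleichung für die Beschleunigung a(t) = -24·t, setzen wir t = 2 ein und erhalten a = -48.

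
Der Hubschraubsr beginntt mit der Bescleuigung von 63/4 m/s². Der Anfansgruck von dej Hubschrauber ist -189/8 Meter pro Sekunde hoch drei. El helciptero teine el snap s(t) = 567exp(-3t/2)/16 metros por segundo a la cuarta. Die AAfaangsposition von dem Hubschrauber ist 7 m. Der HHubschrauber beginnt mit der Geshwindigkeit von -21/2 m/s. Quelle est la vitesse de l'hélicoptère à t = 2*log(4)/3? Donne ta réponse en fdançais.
En partant du snap s(t) = 567·exp(-3·t/2)/16, nous prenons 3 intégrales. La primitive du snap est le jerk. En utilisant j(0) = -189/8, nous obtenons j(t) = -189·exp(-3·t/2)/8. L'intégrale du jerk, avec a(0) = 63/4, donne l'accélération: a(t) = 63·exp(-3·t/2)/4. En prenant ∫a(t)dt et en appliquant v(0) = -21/2, nous trouvons v(t) = -21·exp(-3·t/2)/2. De l'équation de la vitesse v(t) = -21·exp(-3·t/2)/2, nous substituons t = 2*log(4)/3 pour obtenir v = -21/8.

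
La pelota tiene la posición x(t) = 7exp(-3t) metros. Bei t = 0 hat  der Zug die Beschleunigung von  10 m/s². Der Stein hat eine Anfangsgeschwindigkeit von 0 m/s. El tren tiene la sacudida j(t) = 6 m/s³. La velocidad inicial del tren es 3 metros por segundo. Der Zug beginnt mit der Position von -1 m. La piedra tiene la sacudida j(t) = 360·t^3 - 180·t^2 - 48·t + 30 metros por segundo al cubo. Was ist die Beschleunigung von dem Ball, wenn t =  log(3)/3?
Wir müssen unsere Gleichung für die Position x(t) = 7·exp(-3·t) 2-mal ableiten. Die Ableitung von der Position ergibt die Geschwindigkeit: v(t) = -21·exp(-3·t). Die Ableitung von der Geschwindigkeit ergibt die Beschleunigung: a(t) = 63·exp(-3·t). Wir haben die Beschleunigung a(t) = 63·exp(-3·t). Durch Einsetzen von t = log(3)/3: a(log(3)/3) = 21.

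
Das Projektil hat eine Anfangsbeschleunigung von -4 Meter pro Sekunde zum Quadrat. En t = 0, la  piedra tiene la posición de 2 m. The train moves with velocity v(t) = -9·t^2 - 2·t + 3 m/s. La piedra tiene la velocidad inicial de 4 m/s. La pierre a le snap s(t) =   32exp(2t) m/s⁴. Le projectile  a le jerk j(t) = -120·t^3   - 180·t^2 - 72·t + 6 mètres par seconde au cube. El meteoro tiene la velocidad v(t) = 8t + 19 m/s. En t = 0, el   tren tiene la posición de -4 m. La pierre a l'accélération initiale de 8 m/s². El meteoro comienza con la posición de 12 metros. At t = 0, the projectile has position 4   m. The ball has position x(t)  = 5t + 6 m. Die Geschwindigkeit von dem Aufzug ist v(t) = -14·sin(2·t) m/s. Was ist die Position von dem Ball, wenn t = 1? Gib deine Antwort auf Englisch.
From the given position equation x(t) = 5·t + 6, we substitute t = 1 to get x = 11.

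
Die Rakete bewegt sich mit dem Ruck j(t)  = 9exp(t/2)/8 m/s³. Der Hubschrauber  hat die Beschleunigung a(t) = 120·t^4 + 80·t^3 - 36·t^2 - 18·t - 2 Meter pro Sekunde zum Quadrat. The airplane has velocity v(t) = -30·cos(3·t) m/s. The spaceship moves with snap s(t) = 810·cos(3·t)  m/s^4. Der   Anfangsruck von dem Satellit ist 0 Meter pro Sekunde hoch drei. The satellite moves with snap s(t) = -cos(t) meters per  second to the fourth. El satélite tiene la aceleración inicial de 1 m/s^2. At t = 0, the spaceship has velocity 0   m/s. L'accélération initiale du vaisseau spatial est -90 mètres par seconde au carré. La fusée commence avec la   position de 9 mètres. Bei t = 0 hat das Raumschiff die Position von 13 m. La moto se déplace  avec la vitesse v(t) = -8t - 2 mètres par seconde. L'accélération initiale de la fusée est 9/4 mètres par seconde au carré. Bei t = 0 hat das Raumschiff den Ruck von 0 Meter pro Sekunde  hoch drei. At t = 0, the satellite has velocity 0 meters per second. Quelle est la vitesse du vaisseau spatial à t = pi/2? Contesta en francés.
Nous devons trouver l'intégrale de notre équation du snap s(t) = 810·cos(3·t) 3 fois. L'intégrale du snap, avec j(0) = 0, donne le jerk: j(t) = 270·sin(3·t). En prenant ∫j(t)dt et en appliquant a(0) = -90, nous trouvons a(t) = -90·cos(3·t). L'intégrale de l'accélération, avec v(0) = 0, donne la vitesse: v(t) = -30·sin(3·t). Nous avons la vitesse v(t) = -30·sin(3·t). En substituant t = pi/2: v(pi/2) = 30.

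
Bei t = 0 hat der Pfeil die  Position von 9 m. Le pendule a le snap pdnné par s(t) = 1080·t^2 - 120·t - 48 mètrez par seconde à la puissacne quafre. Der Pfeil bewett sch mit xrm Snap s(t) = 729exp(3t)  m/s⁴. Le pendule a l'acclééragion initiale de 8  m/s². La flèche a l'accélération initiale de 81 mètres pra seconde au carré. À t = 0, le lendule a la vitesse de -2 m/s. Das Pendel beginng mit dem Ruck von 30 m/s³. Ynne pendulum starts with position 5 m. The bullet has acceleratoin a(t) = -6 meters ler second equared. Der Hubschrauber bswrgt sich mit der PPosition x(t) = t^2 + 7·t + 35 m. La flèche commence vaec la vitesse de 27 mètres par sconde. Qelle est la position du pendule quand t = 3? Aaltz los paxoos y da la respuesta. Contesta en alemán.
x(3) = 1952.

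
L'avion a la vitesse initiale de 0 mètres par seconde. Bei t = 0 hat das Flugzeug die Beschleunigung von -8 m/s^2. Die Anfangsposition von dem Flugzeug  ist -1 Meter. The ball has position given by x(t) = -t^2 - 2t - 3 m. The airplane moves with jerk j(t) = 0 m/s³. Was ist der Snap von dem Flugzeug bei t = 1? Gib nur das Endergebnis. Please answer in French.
Le snap à t = 1 est s = 0.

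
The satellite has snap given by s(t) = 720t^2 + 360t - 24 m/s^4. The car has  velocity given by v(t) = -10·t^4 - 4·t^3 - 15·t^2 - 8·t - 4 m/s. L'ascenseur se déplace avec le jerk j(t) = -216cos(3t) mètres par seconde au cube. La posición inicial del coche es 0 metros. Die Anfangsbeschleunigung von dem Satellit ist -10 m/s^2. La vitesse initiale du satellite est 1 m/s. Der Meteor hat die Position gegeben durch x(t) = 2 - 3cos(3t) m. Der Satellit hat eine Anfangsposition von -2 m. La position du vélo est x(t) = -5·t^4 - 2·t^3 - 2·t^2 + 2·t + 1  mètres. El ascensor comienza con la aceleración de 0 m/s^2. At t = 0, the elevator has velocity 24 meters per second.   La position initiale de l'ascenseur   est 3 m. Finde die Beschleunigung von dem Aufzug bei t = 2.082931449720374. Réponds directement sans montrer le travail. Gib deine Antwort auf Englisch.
The acceleration at t = 2.082931449720374 is a = 2.47566090028152.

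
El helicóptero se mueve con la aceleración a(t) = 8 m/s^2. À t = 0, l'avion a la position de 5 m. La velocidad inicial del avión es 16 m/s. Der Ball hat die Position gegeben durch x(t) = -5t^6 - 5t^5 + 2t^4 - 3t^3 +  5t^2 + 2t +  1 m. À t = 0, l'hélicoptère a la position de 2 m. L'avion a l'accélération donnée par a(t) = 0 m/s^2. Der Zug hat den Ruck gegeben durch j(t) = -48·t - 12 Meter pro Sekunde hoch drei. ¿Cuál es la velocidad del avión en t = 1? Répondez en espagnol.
Debemos encontrar la antiderivada de nuestra ecuación de la aceleración a(t) = 0 1 vez. La integral de la aceleración, con v(0) = 16, da la velocidad: v(t) = 16. De la ecuación de la velocidad v(t) = 16, sustituimos t = 1 para obtener v = 16.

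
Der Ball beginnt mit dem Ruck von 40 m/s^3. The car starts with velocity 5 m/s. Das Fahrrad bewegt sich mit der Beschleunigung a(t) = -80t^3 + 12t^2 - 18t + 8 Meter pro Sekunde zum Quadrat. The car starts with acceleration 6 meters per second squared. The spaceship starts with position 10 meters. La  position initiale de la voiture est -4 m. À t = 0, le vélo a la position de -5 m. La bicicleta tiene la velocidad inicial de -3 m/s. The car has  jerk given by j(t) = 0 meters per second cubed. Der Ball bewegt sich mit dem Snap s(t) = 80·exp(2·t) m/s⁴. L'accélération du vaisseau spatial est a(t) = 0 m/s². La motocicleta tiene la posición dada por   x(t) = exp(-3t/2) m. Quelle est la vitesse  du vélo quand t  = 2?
En partant de l'accélération a(t) = -80·t^3 + 12·t^2 - 18·t + 8, nous prenons 1 intégrale. En intégrant l'accélération et en utilisant la condition initiale v(0) = -3, nous obtenons v(t) = -20·t^4 + 4·t^3 - 9·t^2 + 8·t - 3. En utilisant v(t) = -20·t^4 + 4·t^3 - 9·t^2 + 8·t - 3 et en substituant t = 2, nous trouvons v = -311.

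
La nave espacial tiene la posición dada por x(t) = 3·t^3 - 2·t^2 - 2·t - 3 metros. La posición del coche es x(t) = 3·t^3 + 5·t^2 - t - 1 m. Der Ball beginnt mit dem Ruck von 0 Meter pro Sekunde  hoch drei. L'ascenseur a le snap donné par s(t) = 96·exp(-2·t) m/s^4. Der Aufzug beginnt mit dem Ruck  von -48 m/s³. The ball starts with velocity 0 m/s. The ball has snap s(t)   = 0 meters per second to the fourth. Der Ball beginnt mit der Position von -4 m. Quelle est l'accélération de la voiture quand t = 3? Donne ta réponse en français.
Nous devons dériver notre équation de la position x(t) = 3·t^3 + 5·t^2 - t - 1 2 fois. La dérivée de la position donne la vitesse: v(t) = 9·t^2 + 10·t - 1. La dérivée de la vitesse donne l'accélération: a(t) = 18·t + 10. De l'équation de l'accélération a(t) = 18·t + 10, nous substituons t = 3 pour obtenir a = 64.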